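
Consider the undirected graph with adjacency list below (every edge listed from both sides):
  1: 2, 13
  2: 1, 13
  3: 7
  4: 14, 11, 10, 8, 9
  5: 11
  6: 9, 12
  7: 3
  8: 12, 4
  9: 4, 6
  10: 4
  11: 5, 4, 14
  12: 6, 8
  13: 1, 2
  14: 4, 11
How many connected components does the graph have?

Component: {3, 7}
Component: {1, 2, 13}
Component: {4, 5, 6, 8, 9, 10, 11, 12, 14}

3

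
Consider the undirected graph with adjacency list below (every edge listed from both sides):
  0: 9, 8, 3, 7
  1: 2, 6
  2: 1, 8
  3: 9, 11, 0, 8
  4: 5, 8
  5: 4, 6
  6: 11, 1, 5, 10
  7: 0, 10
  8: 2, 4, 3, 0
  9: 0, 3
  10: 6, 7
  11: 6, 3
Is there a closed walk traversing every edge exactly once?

Degrees: 0:4, 1:2, 2:2, 3:4, 4:2, 5:2, 6:4, 7:2, 8:4, 9:2, 10:2, 11:2
Every vertex has even degree and the edges form a single connected piece, so an Eulerian circuit exists.

Yes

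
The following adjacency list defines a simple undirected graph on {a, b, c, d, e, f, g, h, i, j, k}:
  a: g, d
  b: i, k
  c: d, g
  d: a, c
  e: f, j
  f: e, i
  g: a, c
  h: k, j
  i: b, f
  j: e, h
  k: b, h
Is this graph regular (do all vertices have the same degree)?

Degrees: a:2, b:2, c:2, d:2, e:2, f:2, g:2, h:2, i:2, j:2, k:2
All degrees equal 2; the graph is regular.

Yes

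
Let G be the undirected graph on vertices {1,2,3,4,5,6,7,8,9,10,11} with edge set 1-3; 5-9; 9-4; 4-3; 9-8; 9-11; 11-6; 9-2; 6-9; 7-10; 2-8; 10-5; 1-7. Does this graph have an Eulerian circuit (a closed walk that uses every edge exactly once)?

Degrees: 1:2, 2:2, 3:2, 4:2, 5:2, 6:2, 7:2, 8:2, 9:6, 10:2, 11:2
Every vertex has even degree and the edges form a single connected piece, so an Eulerian circuit exists.

Yes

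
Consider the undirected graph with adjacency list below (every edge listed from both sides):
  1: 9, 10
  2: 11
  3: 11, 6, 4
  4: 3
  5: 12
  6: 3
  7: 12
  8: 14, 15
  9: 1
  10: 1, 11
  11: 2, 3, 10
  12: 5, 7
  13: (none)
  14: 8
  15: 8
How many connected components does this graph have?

Component: {13}
Component: {5, 7, 12}
Component: {8, 14, 15}
Component: {1, 2, 3, 4, 6, 9, 10, 11}

4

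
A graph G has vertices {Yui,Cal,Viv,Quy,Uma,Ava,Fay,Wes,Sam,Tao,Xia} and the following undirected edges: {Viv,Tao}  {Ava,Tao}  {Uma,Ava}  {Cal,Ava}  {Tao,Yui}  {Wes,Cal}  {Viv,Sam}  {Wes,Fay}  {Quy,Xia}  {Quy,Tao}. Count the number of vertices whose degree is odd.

6

Degrees: Yui:1, Cal:2, Viv:2, Quy:2, Uma:1, Ava:3, Fay:1, Wes:2, Sam:1, Tao:4, Xia:1
Odd-degree vertices: Yui, Uma, Ava, Fay, Sam, Xia.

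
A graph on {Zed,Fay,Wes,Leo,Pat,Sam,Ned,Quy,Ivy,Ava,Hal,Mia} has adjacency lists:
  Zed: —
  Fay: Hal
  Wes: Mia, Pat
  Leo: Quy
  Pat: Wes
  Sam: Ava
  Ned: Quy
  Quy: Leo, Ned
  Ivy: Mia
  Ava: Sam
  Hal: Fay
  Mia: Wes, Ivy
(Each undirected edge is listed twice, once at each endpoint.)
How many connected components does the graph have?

Component: {Zed}
Component: {Fay, Hal}
Component: {Sam, Ava}
Component: {Leo, Ned, Quy}
Component: {Wes, Pat, Ivy, Mia}

5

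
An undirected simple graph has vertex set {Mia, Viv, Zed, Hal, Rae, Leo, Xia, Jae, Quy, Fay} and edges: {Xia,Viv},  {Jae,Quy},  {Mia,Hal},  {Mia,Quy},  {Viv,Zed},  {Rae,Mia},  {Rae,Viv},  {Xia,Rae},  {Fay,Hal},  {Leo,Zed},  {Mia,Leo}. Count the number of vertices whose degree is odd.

Degrees: Mia:4, Viv:3, Zed:2, Hal:2, Rae:3, Leo:2, Xia:2, Jae:1, Quy:2, Fay:1
Odd-degree vertices: Viv, Rae, Jae, Fay.

4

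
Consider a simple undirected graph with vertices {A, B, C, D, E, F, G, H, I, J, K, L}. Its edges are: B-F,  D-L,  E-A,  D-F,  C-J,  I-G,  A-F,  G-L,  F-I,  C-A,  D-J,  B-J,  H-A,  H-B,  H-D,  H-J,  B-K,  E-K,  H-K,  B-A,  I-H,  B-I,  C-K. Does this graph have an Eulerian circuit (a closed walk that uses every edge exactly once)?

Degrees: A:5, B:6, C:3, D:4, E:2, F:4, G:2, H:6, I:4, J:4, K:4, L:2
A, C have odd degree; an Eulerian circuit needs every degree to be even, so none exists.

No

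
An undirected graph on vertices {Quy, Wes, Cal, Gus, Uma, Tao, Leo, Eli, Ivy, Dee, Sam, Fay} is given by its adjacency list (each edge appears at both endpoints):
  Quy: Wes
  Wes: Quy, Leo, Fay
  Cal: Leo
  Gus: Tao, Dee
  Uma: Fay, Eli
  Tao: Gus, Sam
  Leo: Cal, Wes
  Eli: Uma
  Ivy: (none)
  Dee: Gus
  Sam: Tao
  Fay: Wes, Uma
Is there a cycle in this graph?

The graph has 12 vertices, 9 edges, and 3 connected components.
A forest on 12 vertices with 3 components has exactly 9 edges, which matches — so no cycle.

No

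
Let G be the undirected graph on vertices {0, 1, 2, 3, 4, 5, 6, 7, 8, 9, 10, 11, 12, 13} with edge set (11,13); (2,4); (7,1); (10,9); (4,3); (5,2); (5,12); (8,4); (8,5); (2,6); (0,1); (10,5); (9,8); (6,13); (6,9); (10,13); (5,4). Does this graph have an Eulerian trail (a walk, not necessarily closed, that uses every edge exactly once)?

No

Degrees: 0:1, 1:2, 2:3, 3:1, 4:4, 5:5, 6:3, 7:1, 8:3, 9:3, 10:3, 11:1, 12:1, 13:3
Odd-degree vertices: 0, 2, 3, 5, 6, 7, 8, 9, 10, 11, 12, 13 (12 total).
An Eulerian trail requires 0 or 2 odd-degree vertices; here there are 12.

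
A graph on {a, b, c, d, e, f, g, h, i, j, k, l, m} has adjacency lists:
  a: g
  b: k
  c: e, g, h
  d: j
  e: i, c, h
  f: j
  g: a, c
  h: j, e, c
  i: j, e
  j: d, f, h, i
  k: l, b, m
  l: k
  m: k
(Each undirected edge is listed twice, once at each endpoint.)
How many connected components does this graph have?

2

Component: {b, k, l, m}
Component: {a, c, d, e, f, g, h, i, j}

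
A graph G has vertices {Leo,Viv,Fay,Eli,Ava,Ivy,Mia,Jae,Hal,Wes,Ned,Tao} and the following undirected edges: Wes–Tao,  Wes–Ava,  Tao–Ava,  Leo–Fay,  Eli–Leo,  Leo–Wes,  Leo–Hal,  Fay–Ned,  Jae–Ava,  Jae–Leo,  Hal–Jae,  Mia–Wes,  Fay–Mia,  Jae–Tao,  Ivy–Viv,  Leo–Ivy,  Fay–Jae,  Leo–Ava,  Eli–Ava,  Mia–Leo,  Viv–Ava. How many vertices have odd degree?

Degrees: Leo:8, Viv:2, Fay:4, Eli:2, Ava:6, Ivy:2, Mia:3, Jae:5, Hal:2, Wes:4, Ned:1, Tao:3
Odd-degree vertices: Mia, Jae, Ned, Tao.

4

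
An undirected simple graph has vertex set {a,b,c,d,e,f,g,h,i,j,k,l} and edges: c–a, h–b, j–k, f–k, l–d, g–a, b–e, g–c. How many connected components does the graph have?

Component: {i}
Component: {d, l}
Component: {a, c, g}
Component: {b, e, h}
Component: {f, j, k}

5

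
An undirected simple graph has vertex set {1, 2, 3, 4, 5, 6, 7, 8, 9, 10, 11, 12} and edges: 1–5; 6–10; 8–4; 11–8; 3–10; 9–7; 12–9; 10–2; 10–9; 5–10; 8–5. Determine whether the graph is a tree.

|V| = 12, |E| = 11.
Connected and |E| = |V| - 1, which characterizes a tree.

Yes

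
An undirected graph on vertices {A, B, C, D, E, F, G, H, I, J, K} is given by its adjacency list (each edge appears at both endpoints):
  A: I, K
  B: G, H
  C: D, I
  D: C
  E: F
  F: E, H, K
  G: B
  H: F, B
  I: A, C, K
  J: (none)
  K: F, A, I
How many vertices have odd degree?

6

Degrees: A:2, B:2, C:2, D:1, E:1, F:3, G:1, H:2, I:3, J:0, K:3
Odd-degree vertices: D, E, F, G, I, K.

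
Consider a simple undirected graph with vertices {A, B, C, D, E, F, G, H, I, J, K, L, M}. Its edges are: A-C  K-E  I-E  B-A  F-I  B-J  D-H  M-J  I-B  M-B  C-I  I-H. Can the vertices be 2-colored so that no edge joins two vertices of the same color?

B-J-M-B is an odd cycle (length 3), and a bipartite graph can contain only even cycles.

No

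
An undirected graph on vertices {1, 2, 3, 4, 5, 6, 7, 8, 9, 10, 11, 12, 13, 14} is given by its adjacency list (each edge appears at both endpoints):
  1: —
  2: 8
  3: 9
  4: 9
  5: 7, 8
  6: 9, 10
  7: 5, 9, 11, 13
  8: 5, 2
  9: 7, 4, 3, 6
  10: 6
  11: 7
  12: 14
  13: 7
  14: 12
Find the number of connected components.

3

Component: {1}
Component: {12, 14}
Component: {2, 3, 4, 5, 6, 7, 8, 9, 10, 11, 13}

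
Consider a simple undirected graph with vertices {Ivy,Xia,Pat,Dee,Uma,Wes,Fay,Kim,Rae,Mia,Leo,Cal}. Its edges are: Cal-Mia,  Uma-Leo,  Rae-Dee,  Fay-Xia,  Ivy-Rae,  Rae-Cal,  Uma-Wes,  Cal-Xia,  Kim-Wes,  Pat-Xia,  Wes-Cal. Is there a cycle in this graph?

The graph has 12 vertices, 11 edges, and 1 connected component.
Since 11 = 12 - 1, the graph is a forest and contains no cycle.

No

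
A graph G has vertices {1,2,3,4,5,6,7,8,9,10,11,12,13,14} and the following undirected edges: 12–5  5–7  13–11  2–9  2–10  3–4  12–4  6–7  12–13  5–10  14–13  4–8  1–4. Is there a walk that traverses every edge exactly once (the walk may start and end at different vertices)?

No

Degrees: 1:1, 2:2, 3:1, 4:4, 5:3, 6:1, 7:2, 8:1, 9:1, 10:2, 11:1, 12:3, 13:3, 14:1
Odd-degree vertices: 1, 3, 5, 6, 8, 9, 11, 12, 13, 14 (10 total).
With 10 odd-degree vertices (more than two), no single trail can use every edge.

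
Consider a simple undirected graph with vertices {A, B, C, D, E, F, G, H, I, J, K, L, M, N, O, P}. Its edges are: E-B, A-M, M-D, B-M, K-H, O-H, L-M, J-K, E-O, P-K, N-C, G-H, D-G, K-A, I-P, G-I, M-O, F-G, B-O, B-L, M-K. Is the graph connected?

No

Component: {C, N}
Component: {A, B, D, E, F, G, H, I, J, K, L, M, O, P}
There are 2 separate components, so the graph is not connected.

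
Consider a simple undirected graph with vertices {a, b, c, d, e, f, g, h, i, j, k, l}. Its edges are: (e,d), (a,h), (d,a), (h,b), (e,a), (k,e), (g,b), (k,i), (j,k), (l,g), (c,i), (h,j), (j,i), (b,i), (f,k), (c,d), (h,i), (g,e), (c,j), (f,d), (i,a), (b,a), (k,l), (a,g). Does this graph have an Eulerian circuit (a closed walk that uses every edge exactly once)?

No

Degrees: a:6, b:4, c:3, d:4, e:4, f:2, g:4, h:4, i:6, j:4, k:5, l:2
Vertices with odd degree: c, k. An Eulerian circuit requires all degrees even.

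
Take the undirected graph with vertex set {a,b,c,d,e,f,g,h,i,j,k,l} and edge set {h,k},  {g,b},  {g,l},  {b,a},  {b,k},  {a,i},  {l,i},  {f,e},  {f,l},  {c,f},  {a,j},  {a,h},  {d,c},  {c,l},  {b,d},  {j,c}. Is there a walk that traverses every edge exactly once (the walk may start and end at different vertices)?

Yes

Degrees: a:4, b:4, c:4, d:2, e:1, f:3, g:2, h:2, i:2, j:2, k:2, l:4
Odd-degree vertices: e, f (2 total).
The non-isolated vertices are connected and exactly 2 have odd degree, so an Eulerian trail exists (from e to f).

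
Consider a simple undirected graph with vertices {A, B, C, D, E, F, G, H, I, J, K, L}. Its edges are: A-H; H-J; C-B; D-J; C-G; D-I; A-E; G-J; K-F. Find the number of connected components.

3

Component: {L}
Component: {F, K}
Component: {A, B, C, D, E, G, H, I, J}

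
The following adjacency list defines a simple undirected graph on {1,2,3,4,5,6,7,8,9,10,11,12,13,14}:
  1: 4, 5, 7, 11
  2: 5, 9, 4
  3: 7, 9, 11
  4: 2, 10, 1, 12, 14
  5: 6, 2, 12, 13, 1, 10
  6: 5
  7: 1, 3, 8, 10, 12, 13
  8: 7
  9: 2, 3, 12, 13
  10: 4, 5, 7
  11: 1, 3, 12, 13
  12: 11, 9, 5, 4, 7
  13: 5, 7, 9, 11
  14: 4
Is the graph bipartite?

Partition the vertices as {4, 5, 7, 9, 11} vs {1, 2, 3, 6, 8, 10, 12, 13, 14}. Each listed edge has one endpoint in each part, so the graph is bipartite.

Yes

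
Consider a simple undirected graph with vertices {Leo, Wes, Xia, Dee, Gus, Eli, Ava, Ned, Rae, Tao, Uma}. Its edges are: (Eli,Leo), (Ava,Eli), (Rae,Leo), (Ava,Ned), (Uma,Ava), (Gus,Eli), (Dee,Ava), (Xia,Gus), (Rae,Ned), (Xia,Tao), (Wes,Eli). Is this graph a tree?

|V| = 11, |E| = 11.
Connected but with 11 > 10 edges, so it has a cycle and is not a tree.

No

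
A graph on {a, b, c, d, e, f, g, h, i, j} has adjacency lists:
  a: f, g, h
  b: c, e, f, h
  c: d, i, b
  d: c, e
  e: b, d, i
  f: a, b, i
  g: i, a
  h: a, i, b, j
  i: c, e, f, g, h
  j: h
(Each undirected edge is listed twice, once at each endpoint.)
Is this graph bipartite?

Yes

Partition the vertices as {c, e, f, g, h} vs {a, b, d, i, j}. Each listed edge has one endpoint in each part, so the graph is bipartite.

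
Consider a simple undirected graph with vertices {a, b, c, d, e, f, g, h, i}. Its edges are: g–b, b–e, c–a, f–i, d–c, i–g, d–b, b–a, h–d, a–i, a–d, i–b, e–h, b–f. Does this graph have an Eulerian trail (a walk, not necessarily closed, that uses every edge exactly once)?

Yes

Degrees: a:4, b:6, c:2, d:4, e:2, f:2, g:2, h:2, i:4
Odd-degree vertices: none (0 total).
The non-isolated vertices are connected and exactly 0 have odd degree, so an Eulerian trail exists.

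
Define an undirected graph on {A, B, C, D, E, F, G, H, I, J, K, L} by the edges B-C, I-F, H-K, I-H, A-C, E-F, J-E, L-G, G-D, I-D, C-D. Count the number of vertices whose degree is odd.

Degrees: A:1, B:1, C:3, D:3, E:2, F:2, G:2, H:2, I:3, J:1, K:1, L:1
Odd-degree vertices: A, B, C, D, I, J, K, L.

8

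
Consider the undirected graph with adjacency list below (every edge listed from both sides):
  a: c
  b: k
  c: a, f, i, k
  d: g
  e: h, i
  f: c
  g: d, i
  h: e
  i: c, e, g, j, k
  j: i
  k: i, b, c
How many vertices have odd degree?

Degrees: a:1, b:1, c:4, d:1, e:2, f:1, g:2, h:1, i:5, j:1, k:3
Odd-degree vertices: a, b, d, f, h, i, j, k.

8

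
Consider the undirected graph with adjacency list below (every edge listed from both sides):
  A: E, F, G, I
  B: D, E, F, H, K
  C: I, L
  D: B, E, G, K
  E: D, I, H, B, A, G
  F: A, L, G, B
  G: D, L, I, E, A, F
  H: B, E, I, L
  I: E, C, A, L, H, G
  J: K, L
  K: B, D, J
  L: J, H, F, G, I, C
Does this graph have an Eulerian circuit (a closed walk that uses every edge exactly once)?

Degrees: A:4, B:5, C:2, D:4, E:6, F:4, G:6, H:4, I:6, J:2, K:3, L:6
Vertices with odd degree: B, K. An Eulerian circuit requires all degrees even.

No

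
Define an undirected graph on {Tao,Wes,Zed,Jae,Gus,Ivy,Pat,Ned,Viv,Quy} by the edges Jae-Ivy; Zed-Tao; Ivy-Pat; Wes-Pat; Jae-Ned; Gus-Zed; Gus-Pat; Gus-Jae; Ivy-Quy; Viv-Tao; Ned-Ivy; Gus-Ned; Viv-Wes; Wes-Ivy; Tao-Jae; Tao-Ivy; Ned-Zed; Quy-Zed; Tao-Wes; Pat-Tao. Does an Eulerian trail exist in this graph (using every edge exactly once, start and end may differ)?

Degrees: Tao:6, Wes:4, Zed:4, Jae:4, Gus:4, Ivy:6, Pat:4, Ned:4, Viv:2, Quy:2
Odd-degree vertices: none (0 total).
The non-isolated vertices are connected and exactly 0 have odd degree, so an Eulerian trail exists.

Yes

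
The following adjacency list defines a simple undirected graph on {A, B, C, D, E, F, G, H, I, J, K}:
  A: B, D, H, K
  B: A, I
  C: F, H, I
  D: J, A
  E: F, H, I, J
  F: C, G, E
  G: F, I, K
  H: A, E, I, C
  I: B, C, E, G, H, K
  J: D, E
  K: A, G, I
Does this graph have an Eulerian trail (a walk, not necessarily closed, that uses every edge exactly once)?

Degrees: A:4, B:2, C:3, D:2, E:4, F:3, G:3, H:4, I:6, J:2, K:3
Odd-degree vertices: C, F, G, K (4 total).
With 4 odd-degree vertices (more than two), no single trail can use every edge.

No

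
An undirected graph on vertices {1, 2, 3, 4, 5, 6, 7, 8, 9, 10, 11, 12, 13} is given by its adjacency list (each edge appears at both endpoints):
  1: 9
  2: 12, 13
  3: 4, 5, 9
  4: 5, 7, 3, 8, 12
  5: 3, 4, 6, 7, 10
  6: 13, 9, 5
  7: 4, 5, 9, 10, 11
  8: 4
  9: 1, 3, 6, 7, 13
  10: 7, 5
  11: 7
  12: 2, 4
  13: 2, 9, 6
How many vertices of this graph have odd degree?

10

Degrees: 1:1, 2:2, 3:3, 4:5, 5:5, 6:3, 7:5, 8:1, 9:5, 10:2, 11:1, 12:2, 13:3
Odd-degree vertices: 1, 3, 4, 5, 6, 7, 8, 9, 11, 13.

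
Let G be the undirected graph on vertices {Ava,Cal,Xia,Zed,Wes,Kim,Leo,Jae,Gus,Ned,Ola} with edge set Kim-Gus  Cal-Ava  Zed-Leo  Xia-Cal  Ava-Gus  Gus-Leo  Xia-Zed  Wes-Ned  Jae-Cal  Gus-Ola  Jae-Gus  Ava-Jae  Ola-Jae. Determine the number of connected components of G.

2

Component: {Wes, Ned}
Component: {Ava, Cal, Xia, Zed, Kim, Leo, Jae, Gus, Ola}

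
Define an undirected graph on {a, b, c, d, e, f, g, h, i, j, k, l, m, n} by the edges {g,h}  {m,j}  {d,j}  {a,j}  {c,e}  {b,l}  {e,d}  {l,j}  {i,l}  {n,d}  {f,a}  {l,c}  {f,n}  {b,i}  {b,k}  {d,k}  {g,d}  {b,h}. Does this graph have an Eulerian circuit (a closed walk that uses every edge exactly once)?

No

Degrees: a:2, b:4, c:2, d:5, e:2, f:2, g:2, h:2, i:2, j:4, k:2, l:4, m:1, n:2
d, m have odd degree; an Eulerian circuit needs every degree to be even, so none exists.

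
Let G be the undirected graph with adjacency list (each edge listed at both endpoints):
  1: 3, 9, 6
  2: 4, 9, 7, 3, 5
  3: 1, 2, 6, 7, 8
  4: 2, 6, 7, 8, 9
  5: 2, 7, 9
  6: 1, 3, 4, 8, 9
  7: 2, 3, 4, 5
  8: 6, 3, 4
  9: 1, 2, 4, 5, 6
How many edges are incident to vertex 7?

4

Neighbors of 7: 2, 3, 4, 5.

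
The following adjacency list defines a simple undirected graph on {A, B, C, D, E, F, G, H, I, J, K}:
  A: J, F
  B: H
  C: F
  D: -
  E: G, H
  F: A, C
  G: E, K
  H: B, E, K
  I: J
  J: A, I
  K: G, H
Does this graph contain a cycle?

|V| = 11, |E| = 9, number of components = 3.
Since 9 > 11 - 3, a cycle must exist; for instance H-E-G-K-H.

Yes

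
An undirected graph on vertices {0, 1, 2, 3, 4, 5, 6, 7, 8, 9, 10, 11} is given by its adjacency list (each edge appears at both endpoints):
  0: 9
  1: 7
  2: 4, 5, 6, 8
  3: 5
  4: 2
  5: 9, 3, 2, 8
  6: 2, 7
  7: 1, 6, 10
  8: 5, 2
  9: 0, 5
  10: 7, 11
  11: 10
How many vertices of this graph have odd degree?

6

Degrees: 0:1, 1:1, 2:4, 3:1, 4:1, 5:4, 6:2, 7:3, 8:2, 9:2, 10:2, 11:1
Odd-degree vertices: 0, 1, 3, 4, 7, 11.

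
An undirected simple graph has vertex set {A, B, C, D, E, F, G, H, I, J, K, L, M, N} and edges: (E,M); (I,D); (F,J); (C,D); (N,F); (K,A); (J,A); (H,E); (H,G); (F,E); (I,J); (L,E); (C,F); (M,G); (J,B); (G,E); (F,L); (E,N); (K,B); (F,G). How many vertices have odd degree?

Degrees: A:2, B:2, C:2, D:2, E:6, F:6, G:4, H:2, I:2, J:4, K:2, L:2, M:2, N:2
Odd-degree vertices: none.

0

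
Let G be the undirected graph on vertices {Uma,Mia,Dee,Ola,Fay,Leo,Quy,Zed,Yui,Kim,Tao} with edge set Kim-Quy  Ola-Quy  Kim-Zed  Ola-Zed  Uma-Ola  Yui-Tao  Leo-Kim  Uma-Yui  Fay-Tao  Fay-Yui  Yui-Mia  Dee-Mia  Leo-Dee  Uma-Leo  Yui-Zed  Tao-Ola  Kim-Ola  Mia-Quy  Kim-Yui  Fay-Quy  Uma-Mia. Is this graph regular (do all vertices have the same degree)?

No

Degrees: Uma:4, Mia:4, Dee:2, Ola:5, Fay:3, Leo:3, Quy:4, Zed:3, Yui:6, Kim:5, Tao:3
Vertex Dee has degree 2 while Yui has degree 6, so the graph is not regular.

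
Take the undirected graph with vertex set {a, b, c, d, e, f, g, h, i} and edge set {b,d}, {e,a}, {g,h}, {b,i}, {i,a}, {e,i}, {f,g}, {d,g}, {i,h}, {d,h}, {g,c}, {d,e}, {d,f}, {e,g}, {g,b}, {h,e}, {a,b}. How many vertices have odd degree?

Degrees: a:3, b:4, c:1, d:5, e:5, f:2, g:6, h:4, i:4
Odd-degree vertices: a, c, d, e.

4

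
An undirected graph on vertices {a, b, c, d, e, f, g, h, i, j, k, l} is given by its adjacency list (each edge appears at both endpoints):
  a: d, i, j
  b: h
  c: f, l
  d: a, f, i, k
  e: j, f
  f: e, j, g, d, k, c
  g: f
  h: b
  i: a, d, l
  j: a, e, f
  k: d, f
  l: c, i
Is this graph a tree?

The graph has 12 vertices and 15 edges.
It splits into 2 components, so it cannot be a tree.

No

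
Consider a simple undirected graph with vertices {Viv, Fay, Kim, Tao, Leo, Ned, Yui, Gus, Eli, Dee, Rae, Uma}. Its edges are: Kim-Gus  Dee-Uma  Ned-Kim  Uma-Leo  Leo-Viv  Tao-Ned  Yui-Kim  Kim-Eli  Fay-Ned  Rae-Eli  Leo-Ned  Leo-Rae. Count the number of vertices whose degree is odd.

Degrees: Viv:1, Fay:1, Kim:4, Tao:1, Leo:4, Ned:4, Yui:1, Gus:1, Eli:2, Dee:1, Rae:2, Uma:2
Odd-degree vertices: Viv, Fay, Tao, Yui, Gus, Dee.

6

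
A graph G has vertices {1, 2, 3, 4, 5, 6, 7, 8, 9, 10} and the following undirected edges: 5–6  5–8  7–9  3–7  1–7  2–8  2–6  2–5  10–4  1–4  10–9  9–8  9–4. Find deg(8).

Neighbors of 8: 2, 5, 9.

3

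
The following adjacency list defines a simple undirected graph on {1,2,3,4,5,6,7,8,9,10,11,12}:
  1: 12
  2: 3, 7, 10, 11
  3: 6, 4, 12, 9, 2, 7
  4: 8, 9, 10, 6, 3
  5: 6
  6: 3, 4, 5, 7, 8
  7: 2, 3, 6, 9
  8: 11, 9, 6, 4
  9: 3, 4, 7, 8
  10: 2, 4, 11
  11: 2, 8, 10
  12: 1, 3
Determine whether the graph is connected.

Yes

A breadth-first search from 1 visits 1, 12, 3, 2, 9, 4, 7, 6, 11, 10, 8, 5 — all 12 vertices — so the graph is connected.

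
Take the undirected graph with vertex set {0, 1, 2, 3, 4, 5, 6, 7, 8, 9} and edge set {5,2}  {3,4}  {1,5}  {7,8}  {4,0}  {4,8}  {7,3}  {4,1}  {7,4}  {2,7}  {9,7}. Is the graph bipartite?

No

The cycle 3-4-7-3 has length 3, which is odd, so the graph is not bipartite.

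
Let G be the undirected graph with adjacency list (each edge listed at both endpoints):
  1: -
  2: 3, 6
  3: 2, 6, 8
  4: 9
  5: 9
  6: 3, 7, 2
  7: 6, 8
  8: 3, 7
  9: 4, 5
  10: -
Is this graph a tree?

No

The graph has 10 vertices and 8 edges.
It is not connected, so it is not a tree.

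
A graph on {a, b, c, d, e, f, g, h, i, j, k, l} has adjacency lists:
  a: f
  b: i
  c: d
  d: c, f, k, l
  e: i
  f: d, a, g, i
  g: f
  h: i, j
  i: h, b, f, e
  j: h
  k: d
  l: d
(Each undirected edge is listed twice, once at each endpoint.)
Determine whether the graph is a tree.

Yes

|V| = 12, |E| = 11.
Connected and |E| = |V| - 1, which characterizes a tree.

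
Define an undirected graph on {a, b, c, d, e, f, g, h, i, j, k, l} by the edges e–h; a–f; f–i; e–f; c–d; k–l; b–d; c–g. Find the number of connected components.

Component: {j}
Component: {k, l}
Component: {b, c, d, g}
Component: {a, e, f, h, i}

4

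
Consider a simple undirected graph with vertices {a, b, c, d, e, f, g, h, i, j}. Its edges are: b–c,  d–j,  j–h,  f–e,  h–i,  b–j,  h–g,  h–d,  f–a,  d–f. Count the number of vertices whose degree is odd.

Degrees: a:1, b:2, c:1, d:3, e:1, f:3, g:1, h:4, i:1, j:3
Odd-degree vertices: a, c, d, e, f, g, i, j.

8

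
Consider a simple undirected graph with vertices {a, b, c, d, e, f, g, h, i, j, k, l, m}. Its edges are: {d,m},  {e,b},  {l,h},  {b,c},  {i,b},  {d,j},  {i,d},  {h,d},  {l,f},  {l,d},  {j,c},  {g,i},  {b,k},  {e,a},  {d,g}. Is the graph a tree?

No

The graph has 13 vertices and 15 edges.
Connected but with 15 > 12 edges, so it has a cycle and is not a tree.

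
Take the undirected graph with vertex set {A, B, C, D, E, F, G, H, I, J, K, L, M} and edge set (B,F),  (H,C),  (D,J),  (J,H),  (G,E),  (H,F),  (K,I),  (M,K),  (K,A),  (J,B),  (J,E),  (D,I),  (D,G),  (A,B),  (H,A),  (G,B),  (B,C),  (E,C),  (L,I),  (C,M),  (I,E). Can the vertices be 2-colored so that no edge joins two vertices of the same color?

No

The cycle C-B-A-K-M-C has length 5, which is odd, so the graph is not bipartite.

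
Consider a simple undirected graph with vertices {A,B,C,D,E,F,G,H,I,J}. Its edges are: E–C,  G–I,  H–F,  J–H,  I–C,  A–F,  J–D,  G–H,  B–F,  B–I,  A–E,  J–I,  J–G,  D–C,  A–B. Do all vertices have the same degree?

No

Degrees: A:3, B:3, C:3, D:2, E:2, F:3, G:3, H:3, I:4, J:4
Degrees are not all equal (e.g. deg(D)=2 but deg(I)=4); not regular.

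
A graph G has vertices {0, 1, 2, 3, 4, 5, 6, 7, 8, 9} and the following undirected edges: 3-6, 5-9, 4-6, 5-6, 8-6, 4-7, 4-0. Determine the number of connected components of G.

Component: {1}
Component: {2}
Component: {0, 3, 4, 5, 6, 7, 8, 9}

3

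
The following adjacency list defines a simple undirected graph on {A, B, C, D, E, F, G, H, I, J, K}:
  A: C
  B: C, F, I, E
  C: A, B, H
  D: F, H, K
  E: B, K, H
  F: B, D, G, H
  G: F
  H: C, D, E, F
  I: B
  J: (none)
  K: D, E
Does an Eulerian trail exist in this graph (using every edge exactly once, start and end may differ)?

No

Degrees: A:1, B:4, C:3, D:3, E:3, F:4, G:1, H:4, I:1, J:0, K:2
Odd-degree vertices: A, C, D, E, G, I (6 total).
With 6 odd-degree vertices (more than two), no single trail can use every edge.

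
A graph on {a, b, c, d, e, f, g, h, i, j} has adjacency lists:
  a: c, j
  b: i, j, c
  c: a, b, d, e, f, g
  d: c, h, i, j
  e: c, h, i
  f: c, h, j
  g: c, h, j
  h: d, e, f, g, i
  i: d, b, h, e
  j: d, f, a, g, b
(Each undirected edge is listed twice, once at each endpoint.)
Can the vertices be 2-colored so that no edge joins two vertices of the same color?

The cycle h-i-e-h has length 3, which is odd, so the graph is not bipartite.

No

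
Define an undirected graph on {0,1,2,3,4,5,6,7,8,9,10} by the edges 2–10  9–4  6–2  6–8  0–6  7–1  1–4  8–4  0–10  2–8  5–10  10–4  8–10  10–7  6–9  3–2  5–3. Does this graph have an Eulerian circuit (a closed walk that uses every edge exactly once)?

Degrees: 0:2, 1:2, 2:4, 3:2, 4:4, 5:2, 6:4, 7:2, 8:4, 9:2, 10:6
Every vertex has even degree and the edges form a single connected piece, so an Eulerian circuit exists.

Yes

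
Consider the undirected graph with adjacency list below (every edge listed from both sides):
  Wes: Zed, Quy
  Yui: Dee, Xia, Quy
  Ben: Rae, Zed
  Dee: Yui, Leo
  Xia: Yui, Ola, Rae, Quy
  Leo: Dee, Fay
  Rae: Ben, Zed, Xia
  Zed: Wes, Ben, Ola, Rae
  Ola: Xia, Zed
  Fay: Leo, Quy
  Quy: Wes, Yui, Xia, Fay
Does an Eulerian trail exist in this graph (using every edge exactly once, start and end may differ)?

Degrees: Wes:2, Yui:3, Ben:2, Dee:2, Xia:4, Leo:2, Rae:3, Zed:4, Ola:2, Fay:2, Quy:4
Odd-degree vertices: Yui, Rae (2 total).
The non-isolated vertices are connected and exactly 2 have odd degree, so an Eulerian trail exists (from Yui to Rae).

Yes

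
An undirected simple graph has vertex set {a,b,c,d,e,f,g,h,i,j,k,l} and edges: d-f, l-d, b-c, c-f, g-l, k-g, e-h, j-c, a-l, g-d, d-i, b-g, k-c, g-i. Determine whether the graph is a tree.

No

|V| = 12, |E| = 14.
It splits into 2 components, so it cannot be a tree.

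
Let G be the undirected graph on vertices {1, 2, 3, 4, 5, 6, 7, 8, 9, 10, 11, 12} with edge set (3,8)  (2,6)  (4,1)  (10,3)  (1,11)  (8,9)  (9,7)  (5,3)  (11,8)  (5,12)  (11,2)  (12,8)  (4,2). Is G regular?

No

Degrees: 1:2, 2:3, 3:3, 4:2, 5:2, 6:1, 7:1, 8:4, 9:2, 10:1, 11:3, 12:2
Degrees are not all equal (e.g. deg(6)=1 but deg(8)=4); not regular.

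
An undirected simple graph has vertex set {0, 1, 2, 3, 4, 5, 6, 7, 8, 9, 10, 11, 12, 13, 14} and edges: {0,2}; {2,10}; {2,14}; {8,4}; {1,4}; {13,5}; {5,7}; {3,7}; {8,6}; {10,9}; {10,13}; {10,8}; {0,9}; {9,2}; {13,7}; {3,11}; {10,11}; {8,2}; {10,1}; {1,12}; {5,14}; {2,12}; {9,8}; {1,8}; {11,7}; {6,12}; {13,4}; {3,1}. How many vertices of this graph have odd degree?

Degrees: 0:2, 1:5, 2:6, 3:3, 4:3, 5:3, 6:2, 7:4, 8:6, 9:4, 10:6, 11:3, 12:3, 13:4, 14:2
Odd-degree vertices: 1, 3, 4, 5, 11, 12.

6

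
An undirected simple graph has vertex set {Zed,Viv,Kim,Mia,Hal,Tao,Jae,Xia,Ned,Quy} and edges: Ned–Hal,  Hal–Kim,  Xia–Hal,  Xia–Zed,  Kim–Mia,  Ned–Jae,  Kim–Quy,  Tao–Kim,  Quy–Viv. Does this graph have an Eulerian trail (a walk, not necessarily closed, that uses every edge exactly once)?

No

Degrees: Zed:1, Viv:1, Kim:4, Mia:1, Hal:3, Tao:1, Jae:1, Xia:2, Ned:2, Quy:2
Odd-degree vertices: Zed, Viv, Mia, Hal, Tao, Jae (6 total).
An Eulerian trail requires 0 or 2 odd-degree vertices; here there are 6.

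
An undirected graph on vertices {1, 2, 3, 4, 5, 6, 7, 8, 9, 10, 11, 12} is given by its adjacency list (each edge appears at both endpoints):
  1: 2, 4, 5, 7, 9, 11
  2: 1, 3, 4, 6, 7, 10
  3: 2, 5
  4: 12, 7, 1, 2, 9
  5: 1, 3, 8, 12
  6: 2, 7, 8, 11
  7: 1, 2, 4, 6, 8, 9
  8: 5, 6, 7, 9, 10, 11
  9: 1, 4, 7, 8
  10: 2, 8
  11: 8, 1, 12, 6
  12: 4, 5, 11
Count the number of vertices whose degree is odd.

Degrees: 1:6, 2:6, 3:2, 4:5, 5:4, 6:4, 7:6, 8:6, 9:4, 10:2, 11:4, 12:3
Odd-degree vertices: 4, 12.

2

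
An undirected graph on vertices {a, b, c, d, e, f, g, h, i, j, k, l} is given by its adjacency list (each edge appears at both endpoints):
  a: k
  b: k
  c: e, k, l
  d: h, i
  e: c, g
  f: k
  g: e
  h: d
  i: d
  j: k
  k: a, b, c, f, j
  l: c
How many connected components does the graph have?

2

Component: {d, h, i}
Component: {a, b, c, e, f, g, j, k, l}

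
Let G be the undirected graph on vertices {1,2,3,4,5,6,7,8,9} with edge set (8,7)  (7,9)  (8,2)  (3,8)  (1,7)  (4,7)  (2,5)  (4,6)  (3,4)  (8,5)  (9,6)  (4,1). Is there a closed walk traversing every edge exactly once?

Degrees: 1:2, 2:2, 3:2, 4:4, 5:2, 6:2, 7:4, 8:4, 9:2
All degrees are even and the non-isolated vertices are connected — an Eulerian circuit exists.

Yes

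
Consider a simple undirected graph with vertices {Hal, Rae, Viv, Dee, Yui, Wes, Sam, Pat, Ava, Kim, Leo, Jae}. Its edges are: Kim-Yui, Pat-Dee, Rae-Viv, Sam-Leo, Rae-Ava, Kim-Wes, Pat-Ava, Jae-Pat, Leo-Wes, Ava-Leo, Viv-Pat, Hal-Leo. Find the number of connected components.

Component: {Hal, Rae, Viv, Dee, Yui, Wes, Sam, Pat, Ava, Kim, Leo, Jae}

1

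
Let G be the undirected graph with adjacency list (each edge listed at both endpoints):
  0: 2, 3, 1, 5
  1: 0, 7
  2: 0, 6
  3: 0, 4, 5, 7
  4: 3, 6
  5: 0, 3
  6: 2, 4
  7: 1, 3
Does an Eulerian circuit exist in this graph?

Degrees: 0:4, 1:2, 2:2, 3:4, 4:2, 5:2, 6:2, 7:2
Every vertex has even degree and the edges form a single connected piece, so an Eulerian circuit exists.

Yes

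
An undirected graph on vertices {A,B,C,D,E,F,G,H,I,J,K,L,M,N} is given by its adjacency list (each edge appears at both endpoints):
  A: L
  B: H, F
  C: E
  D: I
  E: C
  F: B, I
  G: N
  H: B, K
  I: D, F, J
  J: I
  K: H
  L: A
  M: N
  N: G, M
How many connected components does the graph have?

Component: {A, L}
Component: {C, E}
Component: {G, M, N}
Component: {B, D, F, H, I, J, K}

4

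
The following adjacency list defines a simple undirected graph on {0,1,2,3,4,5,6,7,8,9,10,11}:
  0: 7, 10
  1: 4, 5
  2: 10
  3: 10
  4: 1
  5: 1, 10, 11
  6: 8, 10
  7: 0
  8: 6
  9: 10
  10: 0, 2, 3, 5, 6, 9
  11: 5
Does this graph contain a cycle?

No

|V| = 12, |E| = 11, number of components = 1.
Since 11 = 12 - 1, the graph is a forest and contains no cycle.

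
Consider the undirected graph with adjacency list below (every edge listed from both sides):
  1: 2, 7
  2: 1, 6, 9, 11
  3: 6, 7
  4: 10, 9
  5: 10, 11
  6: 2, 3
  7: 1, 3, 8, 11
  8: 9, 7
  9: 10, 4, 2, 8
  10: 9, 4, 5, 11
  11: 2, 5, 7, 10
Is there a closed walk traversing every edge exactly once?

Yes

Degrees: 1:2, 2:4, 3:2, 4:2, 5:2, 6:2, 7:4, 8:2, 9:4, 10:4, 11:4
All degrees are even and the non-isolated vertices are connected — an Eulerian circuit exists.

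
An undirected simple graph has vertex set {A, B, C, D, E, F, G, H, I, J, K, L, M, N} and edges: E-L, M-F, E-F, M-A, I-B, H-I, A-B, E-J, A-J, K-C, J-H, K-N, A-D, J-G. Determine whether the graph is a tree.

No

The graph has 14 vertices and 14 edges.
It splits into 2 components, so it cannot be a tree.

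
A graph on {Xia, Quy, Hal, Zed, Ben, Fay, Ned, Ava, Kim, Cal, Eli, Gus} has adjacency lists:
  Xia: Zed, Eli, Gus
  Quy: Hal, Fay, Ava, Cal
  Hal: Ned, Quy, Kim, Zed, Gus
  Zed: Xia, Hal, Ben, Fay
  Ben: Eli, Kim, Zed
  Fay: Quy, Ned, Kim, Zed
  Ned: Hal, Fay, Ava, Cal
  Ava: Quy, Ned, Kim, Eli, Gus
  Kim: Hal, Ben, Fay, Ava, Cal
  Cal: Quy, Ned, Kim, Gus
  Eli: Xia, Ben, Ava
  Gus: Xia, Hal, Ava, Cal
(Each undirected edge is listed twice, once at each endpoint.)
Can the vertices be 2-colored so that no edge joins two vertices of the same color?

Partition the vertices as {Quy, Zed, Ned, Kim, Eli, Gus} vs {Xia, Hal, Ben, Fay, Ava, Cal}. Each listed edge has one endpoint in each part, so the graph is bipartite.

Yes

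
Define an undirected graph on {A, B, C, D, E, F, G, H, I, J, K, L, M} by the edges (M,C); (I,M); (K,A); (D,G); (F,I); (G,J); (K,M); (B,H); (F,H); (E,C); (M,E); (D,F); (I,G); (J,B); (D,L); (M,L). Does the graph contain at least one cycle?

The graph has 13 vertices, 16 edges, and 1 connected component.
One cycle is I-G-J-B-H-F-I.

Yes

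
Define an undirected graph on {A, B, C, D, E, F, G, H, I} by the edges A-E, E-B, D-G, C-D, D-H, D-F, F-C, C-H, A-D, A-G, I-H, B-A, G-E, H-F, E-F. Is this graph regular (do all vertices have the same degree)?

Degrees: A:4, B:2, C:3, D:5, E:4, F:4, G:3, H:4, I:1
Vertex I has degree 1 while D has degree 5, so the graph is not regular.

No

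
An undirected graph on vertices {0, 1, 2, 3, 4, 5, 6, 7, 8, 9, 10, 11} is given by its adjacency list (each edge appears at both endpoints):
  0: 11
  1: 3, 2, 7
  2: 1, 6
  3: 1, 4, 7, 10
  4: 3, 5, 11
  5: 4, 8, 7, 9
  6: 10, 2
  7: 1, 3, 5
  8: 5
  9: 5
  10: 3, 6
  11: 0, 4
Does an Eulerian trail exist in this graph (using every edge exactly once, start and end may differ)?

No

Degrees: 0:1, 1:3, 2:2, 3:4, 4:3, 5:4, 6:2, 7:3, 8:1, 9:1, 10:2, 11:2
Odd-degree vertices: 0, 1, 4, 7, 8, 9 (6 total).
An Eulerian trail requires 0 or 2 odd-degree vertices; here there are 6.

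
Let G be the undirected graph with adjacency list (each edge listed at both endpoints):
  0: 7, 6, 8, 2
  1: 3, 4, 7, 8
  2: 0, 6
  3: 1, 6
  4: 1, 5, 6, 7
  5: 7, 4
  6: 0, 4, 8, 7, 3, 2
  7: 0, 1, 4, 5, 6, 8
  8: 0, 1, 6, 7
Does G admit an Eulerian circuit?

Yes

Degrees: 0:4, 1:4, 2:2, 3:2, 4:4, 5:2, 6:6, 7:6, 8:4
All degrees are even and the non-isolated vertices are connected — an Eulerian circuit exists.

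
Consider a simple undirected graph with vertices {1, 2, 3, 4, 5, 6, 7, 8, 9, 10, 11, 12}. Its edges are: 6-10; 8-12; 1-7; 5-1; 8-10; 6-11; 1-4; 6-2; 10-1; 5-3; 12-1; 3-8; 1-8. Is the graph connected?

Component: {9}
Component: {1, 2, 3, 4, 5, 6, 7, 8, 10, 11, 12}
There are 2 separate components, so the graph is not connected.

No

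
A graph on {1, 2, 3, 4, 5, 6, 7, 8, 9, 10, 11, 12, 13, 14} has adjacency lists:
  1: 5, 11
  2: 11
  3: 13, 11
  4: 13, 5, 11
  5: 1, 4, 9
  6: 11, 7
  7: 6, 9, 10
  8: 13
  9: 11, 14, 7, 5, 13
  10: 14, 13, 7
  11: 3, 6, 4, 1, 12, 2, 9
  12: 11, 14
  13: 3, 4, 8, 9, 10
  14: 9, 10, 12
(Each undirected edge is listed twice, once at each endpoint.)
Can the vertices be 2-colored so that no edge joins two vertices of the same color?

Color {5, 7, 11, 13, 14} black and {1, 2, 3, 4, 6, 8, 9, 10, 12} white. No edge joins two same-colored vertices, so the graph is bipartite.

Yes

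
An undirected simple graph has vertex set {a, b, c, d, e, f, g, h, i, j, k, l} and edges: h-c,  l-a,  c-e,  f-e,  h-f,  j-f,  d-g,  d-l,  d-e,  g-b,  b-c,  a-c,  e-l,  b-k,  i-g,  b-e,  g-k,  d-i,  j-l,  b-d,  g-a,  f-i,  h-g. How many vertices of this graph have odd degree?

6

Degrees: a:3, b:5, c:4, d:5, e:5, f:4, g:6, h:3, i:3, j:2, k:2, l:4
Odd-degree vertices: a, b, d, e, h, i.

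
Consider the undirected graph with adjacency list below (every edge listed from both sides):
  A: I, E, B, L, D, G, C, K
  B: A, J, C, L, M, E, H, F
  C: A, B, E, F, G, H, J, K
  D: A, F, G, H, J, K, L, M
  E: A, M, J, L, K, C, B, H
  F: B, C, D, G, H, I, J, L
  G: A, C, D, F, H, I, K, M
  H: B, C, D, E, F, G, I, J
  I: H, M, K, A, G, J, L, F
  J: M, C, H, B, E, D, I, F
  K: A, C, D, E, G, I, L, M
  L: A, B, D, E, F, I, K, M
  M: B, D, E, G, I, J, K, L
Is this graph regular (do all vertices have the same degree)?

Degrees: A:8, B:8, C:8, D:8, E:8, F:8, G:8, H:8, I:8, J:8, K:8, L:8, M:8
All degrees equal 8; the graph is regular.

Yes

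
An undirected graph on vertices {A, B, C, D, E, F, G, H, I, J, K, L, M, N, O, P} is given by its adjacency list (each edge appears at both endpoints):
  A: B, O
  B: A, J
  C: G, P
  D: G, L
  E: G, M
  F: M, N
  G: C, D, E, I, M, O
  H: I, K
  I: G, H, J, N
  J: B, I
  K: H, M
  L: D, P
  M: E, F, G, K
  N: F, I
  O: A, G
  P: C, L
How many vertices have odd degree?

0

Degrees: A:2, B:2, C:2, D:2, E:2, F:2, G:6, H:2, I:4, J:2, K:2, L:2, M:4, N:2, O:2, P:2
Odd-degree vertices: none.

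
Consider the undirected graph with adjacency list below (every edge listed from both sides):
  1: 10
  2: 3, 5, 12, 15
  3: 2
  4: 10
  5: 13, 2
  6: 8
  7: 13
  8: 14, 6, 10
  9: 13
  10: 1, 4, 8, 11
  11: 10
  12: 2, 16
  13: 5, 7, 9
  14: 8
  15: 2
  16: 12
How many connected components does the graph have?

2

Component: {1, 4, 6, 8, 10, 11, 14}
Component: {2, 3, 5, 7, 9, 12, 13, 15, 16}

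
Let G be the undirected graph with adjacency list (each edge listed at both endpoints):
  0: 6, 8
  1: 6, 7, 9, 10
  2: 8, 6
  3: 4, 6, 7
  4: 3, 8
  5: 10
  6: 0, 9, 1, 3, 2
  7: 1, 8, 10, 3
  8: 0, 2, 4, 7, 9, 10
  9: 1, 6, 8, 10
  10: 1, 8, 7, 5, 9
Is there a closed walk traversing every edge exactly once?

Degrees: 0:2, 1:4, 2:2, 3:3, 4:2, 5:1, 6:5, 7:4, 8:6, 9:4, 10:5
Vertices with odd degree: 3, 5, 6, 10. An Eulerian circuit requires all degrees even.

No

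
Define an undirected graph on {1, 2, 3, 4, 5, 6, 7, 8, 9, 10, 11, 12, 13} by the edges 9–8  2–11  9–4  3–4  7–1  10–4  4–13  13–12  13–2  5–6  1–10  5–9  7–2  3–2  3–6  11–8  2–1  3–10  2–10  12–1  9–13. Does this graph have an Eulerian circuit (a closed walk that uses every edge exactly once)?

Yes

Degrees: 1:4, 2:6, 3:4, 4:4, 5:2, 6:2, 7:2, 8:2, 9:4, 10:4, 11:2, 12:2, 13:4
Every vertex has even degree and the edges form a single connected piece, so an Eulerian circuit exists.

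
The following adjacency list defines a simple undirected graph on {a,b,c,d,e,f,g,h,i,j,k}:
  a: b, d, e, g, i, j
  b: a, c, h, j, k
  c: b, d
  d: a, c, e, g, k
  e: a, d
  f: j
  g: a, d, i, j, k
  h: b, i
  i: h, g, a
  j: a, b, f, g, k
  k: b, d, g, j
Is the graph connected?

Yes

A breadth-first search from a visits a, b, e, i, g, j, d, h, c, k, f — all 11 vertices — so the graph is connected.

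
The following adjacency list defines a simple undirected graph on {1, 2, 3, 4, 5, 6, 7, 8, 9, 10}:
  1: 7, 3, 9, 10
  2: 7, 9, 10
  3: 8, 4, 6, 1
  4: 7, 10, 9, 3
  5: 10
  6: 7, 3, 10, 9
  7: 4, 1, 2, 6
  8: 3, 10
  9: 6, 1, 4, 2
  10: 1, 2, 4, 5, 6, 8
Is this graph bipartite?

A valid 2-coloring puts {3, 7, 9, 10} on one side and {1, 2, 4, 5, 6, 8} on the other; every edge crosses between the two sides.

Yes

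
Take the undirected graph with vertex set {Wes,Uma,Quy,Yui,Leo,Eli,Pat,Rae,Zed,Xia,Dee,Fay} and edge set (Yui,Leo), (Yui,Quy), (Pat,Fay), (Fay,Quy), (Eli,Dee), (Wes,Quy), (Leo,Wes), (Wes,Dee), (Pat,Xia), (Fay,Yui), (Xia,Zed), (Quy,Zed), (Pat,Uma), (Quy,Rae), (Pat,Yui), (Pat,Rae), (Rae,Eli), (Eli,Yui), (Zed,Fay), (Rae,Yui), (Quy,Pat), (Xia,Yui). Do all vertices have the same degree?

Degrees: Wes:3, Uma:1, Quy:6, Yui:7, Leo:2, Eli:3, Pat:6, Rae:4, Zed:3, Xia:3, Dee:2, Fay:4
Vertex Uma has degree 1 while Yui has degree 7, so the graph is not regular.

No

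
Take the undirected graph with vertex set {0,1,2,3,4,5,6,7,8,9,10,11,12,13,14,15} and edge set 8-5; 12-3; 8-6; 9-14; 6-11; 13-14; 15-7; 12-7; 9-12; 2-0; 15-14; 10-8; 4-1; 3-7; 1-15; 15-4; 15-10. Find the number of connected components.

2

Component: {0, 2}
Component: {1, 3, 4, 5, 6, 7, 8, 9, 10, 11, 12, 13, 14, 15}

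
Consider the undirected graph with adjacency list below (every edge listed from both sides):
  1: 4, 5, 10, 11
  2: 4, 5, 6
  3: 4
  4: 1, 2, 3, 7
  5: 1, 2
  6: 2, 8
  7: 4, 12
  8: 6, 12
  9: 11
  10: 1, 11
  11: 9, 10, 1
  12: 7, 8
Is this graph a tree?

No

The graph has 12 vertices and 14 edges.
A tree on 12 vertices has exactly 11 edges; this graph has 14, so it contains a cycle and is not a tree.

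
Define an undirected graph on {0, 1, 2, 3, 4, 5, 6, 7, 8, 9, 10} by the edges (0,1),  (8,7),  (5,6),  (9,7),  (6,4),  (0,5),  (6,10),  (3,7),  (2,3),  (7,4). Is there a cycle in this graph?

No

|V| = 11, |E| = 10, number of components = 1.
A forest on 11 vertices with 1 component has exactly 10 edges, which matches — so no cycle.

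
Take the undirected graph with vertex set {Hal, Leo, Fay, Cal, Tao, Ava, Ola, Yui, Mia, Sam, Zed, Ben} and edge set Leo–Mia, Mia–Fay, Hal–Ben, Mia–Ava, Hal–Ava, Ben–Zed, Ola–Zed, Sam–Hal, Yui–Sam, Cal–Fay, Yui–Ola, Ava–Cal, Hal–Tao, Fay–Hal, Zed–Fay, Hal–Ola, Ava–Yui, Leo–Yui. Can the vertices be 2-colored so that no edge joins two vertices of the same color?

Partition the vertices as {Leo, Fay, Tao, Ava, Ola, Sam, Ben} vs {Hal, Cal, Yui, Mia, Zed}. Each listed edge has one endpoint in each part, so the graph is bipartite.

Yes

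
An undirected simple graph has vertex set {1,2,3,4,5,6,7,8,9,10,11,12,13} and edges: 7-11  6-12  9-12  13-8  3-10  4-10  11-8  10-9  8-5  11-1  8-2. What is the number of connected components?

2

Component: {3, 4, 6, 9, 10, 12}
Component: {1, 2, 5, 7, 8, 11, 13}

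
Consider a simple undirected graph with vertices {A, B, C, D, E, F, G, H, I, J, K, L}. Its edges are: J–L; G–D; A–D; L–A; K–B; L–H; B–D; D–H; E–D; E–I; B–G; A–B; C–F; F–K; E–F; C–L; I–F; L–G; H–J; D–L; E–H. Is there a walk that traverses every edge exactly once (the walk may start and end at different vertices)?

Degrees: A:3, B:4, C:2, D:6, E:4, F:4, G:3, H:4, I:2, J:2, K:2, L:6
Odd-degree vertices: A, G (2 total).
The non-isolated vertices are connected and exactly 2 have odd degree, so an Eulerian trail exists (from A to G).

Yes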